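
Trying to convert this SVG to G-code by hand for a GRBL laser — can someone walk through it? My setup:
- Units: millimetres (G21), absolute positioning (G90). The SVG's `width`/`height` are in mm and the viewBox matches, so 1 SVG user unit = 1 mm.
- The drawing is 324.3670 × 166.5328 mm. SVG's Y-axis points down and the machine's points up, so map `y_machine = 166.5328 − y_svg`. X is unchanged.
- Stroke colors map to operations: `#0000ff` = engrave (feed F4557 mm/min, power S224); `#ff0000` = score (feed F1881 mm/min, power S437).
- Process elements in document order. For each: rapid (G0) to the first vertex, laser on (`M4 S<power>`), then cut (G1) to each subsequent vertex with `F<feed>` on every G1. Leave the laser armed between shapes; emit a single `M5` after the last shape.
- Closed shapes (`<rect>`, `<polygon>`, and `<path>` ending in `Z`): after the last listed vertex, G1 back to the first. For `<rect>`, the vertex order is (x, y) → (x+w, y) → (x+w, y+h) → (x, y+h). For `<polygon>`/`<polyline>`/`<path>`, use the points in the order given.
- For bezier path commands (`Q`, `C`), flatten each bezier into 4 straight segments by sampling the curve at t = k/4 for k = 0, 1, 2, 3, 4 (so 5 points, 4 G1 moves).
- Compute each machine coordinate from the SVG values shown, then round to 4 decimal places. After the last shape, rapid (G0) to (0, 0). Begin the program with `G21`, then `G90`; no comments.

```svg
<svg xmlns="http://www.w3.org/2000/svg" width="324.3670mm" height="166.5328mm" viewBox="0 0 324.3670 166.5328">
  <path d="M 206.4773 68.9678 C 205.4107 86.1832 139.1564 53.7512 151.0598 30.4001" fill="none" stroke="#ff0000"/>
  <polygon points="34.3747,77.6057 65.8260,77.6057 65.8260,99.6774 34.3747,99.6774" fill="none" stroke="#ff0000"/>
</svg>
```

1 u = 1 mm; y_m = 166.5328 − y.

[1] `<path>` cubic bezier, #ff0000→score S437 F1881: (206.4773,97.5650) → (195.6944,93.0447) → (173.9048,101.6364) → (154.5470,117.8343) → (151.0598,136.1327)

[2] `<polygon>` rectangle, #ff0000→score S437 F1881: (34.3747,88.9271) → (65.8260,88.9271) → (65.8260,66.8554) → (34.3747,66.8554) → (34.3747,88.9271) (closed)

G21
G90
G0 X206.4773 Y97.5650
M4 S437
G1 X195.6944 Y93.0447 F1881
G1 X173.9048 Y101.6364 F1881
G1 X154.5470 Y117.8343 F1881
G1 X151.0598 Y136.1327 F1881
G0 X34.3747 Y88.9271
M4 S437
G1 X65.8260 Y88.9271 F1881
G1 X65.8260 Y66.8554 F1881
G1 X34.3747 Y66.8554 F1881
G1 X34.3747 Y88.9271 F1881
M5
G0 X0.0000 Y0.0000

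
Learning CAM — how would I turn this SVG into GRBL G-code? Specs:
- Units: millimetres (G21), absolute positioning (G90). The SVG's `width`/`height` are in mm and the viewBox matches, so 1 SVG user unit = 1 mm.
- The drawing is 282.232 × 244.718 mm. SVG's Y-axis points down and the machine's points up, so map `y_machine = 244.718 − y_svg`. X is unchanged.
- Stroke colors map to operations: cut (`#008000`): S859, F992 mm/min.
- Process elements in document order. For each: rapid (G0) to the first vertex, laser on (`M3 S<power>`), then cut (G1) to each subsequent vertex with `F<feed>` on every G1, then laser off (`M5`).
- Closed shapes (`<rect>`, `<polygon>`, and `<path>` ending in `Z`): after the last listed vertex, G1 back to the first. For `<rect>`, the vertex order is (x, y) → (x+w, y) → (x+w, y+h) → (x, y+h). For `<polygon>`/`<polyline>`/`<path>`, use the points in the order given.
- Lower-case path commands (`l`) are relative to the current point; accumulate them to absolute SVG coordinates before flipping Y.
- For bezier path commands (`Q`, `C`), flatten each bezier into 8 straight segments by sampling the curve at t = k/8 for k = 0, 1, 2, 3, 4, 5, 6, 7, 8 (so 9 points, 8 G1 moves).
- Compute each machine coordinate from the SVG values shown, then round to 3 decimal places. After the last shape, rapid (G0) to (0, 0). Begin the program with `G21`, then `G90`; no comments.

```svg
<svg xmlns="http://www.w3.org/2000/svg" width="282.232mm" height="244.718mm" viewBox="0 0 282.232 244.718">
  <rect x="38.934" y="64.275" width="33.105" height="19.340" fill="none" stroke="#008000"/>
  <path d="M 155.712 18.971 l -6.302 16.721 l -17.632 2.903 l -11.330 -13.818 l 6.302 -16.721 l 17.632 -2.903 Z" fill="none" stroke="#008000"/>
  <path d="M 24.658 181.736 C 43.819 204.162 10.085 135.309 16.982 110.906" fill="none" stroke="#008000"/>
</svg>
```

G21
G90
G0 X38.934 Y180.443
M3 S859
G1 X72.039 Y180.443 F992
G1 X72.039 Y161.103 F992
G1 X38.934 Y161.103 F992
G1 X38.934 Y180.443 F992
M5
G0 X155.712 Y225.747
M3 S859
G1 X149.410 Y209.026 F992
G1 X131.778 Y206.123 F992
G1 X120.448 Y219.941 F992
G1 X126.750 Y236.662 F992
G1 X144.382 Y239.565 F992
G1 X155.712 Y225.747 F992
M5
G0 X24.658 Y62.982
M3 S859
G1 X29.547 Y58.586 F992
G1 X30.572 Y61.157 F992
G1 X28.831 Y69.103 F992
G1 X25.419 Y80.836 F992
G1 X21.432 Y94.764 F992
G1 X17.966 Y109.296 F992
G1 X16.118 Y122.842 F992
G1 X16.982 Y133.812 F992
M5
G0 X0.000 Y0.000

viewBox `0 0 282.232 244.718` with mm width/height → 1 unit = 1 mm. Flip: y_m = 244.718 − y_svg.

**Shape 1** — `<rect>` rectangle, stroke `#008000` → cut (S859, F992). Machine vertices: (38.934,180.443) → (72.039,180.443) → (72.039,161.103) → (38.934,161.103) → (38.934,180.443). Closed: final G1 returns to the first vertex.

**Shape 2** — `<path>` regular polygon, stroke `#008000` → cut (S859, F992). Machine vertices: (155.712,225.747) → (149.410,209.026) → (131.778,206.123) → (120.448,219.941) → (126.750,236.662) → (144.382,239.565) → (155.712,225.747). Closed: final G1 returns to the first vertex.

**Shape 3** — `<path>` cubic bezier, stroke `#008000` → cut (S859, F992). Control points (SVG): P0=(24.658,181.736), P1=(43.819,204.162), P2=(10.085,135.309), P3=(16.982,110.906); sampled at t=k/8. Machine vertices: (24.658,62.982) → (29.547,58.586) → (30.572,61.157) → (28.831,69.103) → (25.419,80.836) → (21.432,94.764) → (17.966,109.296) → (16.118,122.842) → (16.982,133.812). Open path.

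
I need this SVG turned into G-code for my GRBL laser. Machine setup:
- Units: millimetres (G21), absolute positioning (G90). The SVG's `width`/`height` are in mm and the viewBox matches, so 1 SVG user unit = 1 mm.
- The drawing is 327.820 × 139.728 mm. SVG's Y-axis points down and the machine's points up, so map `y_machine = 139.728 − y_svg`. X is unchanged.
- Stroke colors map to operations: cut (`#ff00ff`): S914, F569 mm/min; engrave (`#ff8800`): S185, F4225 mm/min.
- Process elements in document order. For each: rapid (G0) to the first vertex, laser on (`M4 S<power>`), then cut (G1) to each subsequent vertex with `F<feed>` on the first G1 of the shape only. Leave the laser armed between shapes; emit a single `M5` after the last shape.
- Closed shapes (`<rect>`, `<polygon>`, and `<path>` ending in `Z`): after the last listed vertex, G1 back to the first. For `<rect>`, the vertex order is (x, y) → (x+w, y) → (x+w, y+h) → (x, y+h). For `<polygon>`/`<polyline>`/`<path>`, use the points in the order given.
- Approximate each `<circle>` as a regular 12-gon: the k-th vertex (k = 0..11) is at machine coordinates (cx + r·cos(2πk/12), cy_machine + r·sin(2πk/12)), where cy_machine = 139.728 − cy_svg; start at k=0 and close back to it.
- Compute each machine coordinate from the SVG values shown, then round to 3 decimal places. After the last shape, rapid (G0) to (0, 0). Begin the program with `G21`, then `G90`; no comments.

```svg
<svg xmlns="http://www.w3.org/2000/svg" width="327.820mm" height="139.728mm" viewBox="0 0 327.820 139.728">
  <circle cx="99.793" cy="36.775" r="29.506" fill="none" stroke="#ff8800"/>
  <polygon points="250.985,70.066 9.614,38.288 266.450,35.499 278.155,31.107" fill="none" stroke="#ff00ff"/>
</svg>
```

G21
G90
G0 X129.299 Y102.953
M4 S185
G1 X125.346 Y117.706 F4225
G1 X114.546 Y128.506
G1 X99.793 Y132.459
G1 X85.040 Y128.506
G1 X74.240 Y117.706
G1 X70.287 Y102.953
G1 X74.240 Y88.200
G1 X85.040 Y77.400
G1 X99.793 Y73.447
G1 X114.546 Y77.400
G1 X125.346 Y88.200
G1 X129.299 Y102.953
G0 X250.985 Y69.662
M4 S914
G1 X9.614 Y101.440 F569
G1 X266.450 Y104.229
G1 X278.155 Y108.621
G1 X250.985 Y69.662
M5
G0 X0.000 Y0.000

1 u = 1 mm; y_m = 139.728 − y.

[1] `<circle>` circle, #ff8800→engrave S185 F4225: (129.299,102.953) → (125.346,117.706) → (114.546,128.506) → (99.793,132.459) → (85.040,128.506) → (74.240,117.706) → (70.287,102.953) → (74.240,88.200) → (85.040,77.400) → (99.793,73.447) → (114.546,77.400) → (125.346,88.200) → (129.299,102.953) (closed)

[2] `<polygon>` closed polygon, #ff00ff→cut S914 F569: (250.985,69.662) → (9.614,101.440) → (266.450,104.229) → (278.155,108.621) → (250.985,69.662) (closed)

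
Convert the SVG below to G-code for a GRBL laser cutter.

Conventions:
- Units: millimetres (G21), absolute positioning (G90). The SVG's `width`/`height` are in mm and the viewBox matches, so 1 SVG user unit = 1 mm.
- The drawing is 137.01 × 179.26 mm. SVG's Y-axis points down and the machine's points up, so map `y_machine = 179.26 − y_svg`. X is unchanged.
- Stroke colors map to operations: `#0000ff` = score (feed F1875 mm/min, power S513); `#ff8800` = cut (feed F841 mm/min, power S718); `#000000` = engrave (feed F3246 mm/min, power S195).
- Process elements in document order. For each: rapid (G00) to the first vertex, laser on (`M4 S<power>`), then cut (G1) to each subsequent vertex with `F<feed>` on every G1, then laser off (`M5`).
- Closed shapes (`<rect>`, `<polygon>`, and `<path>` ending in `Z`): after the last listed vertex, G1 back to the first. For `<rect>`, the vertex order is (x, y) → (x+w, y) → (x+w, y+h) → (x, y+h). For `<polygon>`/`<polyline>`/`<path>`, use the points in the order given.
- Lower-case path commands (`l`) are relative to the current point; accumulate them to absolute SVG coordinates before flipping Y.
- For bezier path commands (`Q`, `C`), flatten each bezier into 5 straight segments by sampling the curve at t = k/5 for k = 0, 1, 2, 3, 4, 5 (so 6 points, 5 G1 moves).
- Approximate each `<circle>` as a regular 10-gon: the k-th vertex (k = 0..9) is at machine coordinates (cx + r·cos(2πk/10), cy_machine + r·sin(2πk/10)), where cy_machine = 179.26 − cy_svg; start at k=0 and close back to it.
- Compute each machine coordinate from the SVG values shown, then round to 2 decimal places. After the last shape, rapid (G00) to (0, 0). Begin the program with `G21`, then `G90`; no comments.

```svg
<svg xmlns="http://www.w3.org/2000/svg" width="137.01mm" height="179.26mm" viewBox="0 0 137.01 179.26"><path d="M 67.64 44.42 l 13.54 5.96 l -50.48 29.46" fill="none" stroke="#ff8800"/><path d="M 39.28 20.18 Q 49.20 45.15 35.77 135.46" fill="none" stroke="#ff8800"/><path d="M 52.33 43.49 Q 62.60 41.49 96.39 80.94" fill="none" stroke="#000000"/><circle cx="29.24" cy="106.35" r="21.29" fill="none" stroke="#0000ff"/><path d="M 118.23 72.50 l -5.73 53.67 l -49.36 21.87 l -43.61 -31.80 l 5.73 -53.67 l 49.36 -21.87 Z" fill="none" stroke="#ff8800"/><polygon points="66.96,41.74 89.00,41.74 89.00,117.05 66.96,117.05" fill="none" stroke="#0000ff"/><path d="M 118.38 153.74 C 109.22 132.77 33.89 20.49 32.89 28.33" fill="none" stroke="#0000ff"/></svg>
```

1 u = 1 mm; y_m = 179.26 − y.

[1] `<path>` open polyline, #ff8800→cut S718 F841: (67.64,134.84) → (81.18,128.88) → (30.70,99.42)

[2] `<path>` quadratic bezier, #ff8800→cut S718 F841: (39.28,159.08) → (42.31,146.48) → (43.48,128.65) → (42.78,105.59) → (40.21,77.31) → (35.77,43.80)

[3] `<path>` quadratic bezier, #000000→engrave S195 F3246: (52.33,135.77) → (57.38,134.91) → (64.31,130.74) → (73.12,123.25) → (83.81,112.44) → (96.39,98.32)

[4] `<circle>` circle, #0000ff→score S513 F1875: (50.53,72.91) → (46.46,85.42) → (35.82,93.16) → (22.66,93.16) → (12.02,85.42) → (7.95,72.91) → (12.02,60.40) → (22.66,52.66) → (35.82,52.66) → (46.46,60.40) → (50.53,72.91) (closed)

[5] `<path>` regular polygon, #ff8800→cut S718 F841: (118.23,106.76) → (112.50,53.09) → (63.14,31.22) → (19.53,63.02) → (25.26,116.69) → (74.62,138.56) → (118.23,106.76) (closed)

[6] `<polygon>` rectangle, #0000ff→score S513 F1875: (66.96,137.52) → (89.00,137.52) → (89.00,62.21) → (66.96,62.21) → (66.96,137.52) (closed)

[7] `<path>` cubic bezier, #0000ff→score S513 F1875: (118.38,25.52) → (106.07,47.37) → (84.62,80.98) → (60.78,116.21) → (41.29,142.91) → (32.89,150.93)

G21
G90
G00 X67.64 Y134.84
M4 S718
G1 X81.18 Y128.88 F841
G1 X30.70 Y99.42 F841
M5
G00 X39.28 Y159.08
M4 S718
G1 X42.31 Y146.48 F841
G1 X43.48 Y128.65 F841
G1 X42.78 Y105.59 F841
G1 X40.21 Y77.31 F841
G1 X35.77 Y43.80 F841
M5
G00 X52.33 Y135.77
M4 S195
G1 X57.38 Y134.91 F3246
G1 X64.31 Y130.74 F3246
G1 X73.12 Y123.25 F3246
G1 X83.81 Y112.44 F3246
G1 X96.39 Y98.32 F3246
M5
G00 X50.53 Y72.91
M4 S513
G1 X46.46 Y85.42 F1875
G1 X35.82 Y93.16 F1875
G1 X22.66 Y93.16 F1875
G1 X12.02 Y85.42 F1875
G1 X7.95 Y72.91 F1875
G1 X12.02 Y60.40 F1875
G1 X22.66 Y52.66 F1875
G1 X35.82 Y52.66 F1875
G1 X46.46 Y60.40 F1875
G1 X50.53 Y72.91 F1875
M5
G00 X118.23 Y106.76
M4 S718
G1 X112.50 Y53.09 F841
G1 X63.14 Y31.22 F841
G1 X19.53 Y63.02 F841
G1 X25.26 Y116.69 F841
G1 X74.62 Y138.56 F841
G1 X118.23 Y106.76 F841
M5
G00 X66.96 Y137.52
M4 S513
G1 X89.00 Y137.52 F1875
G1 X89.00 Y62.21 F1875
G1 X66.96 Y62.21 F1875
G1 X66.96 Y137.52 F1875
M5
G00 X118.38 Y25.52
M4 S513
G1 X106.07 Y47.37 F1875
G1 X84.62 Y80.98 F1875
G1 X60.78 Y116.21 F1875
G1 X41.29 Y142.91 F1875
G1 X32.89 Y150.93 F1875
M5
G00 X0.00 Y0.00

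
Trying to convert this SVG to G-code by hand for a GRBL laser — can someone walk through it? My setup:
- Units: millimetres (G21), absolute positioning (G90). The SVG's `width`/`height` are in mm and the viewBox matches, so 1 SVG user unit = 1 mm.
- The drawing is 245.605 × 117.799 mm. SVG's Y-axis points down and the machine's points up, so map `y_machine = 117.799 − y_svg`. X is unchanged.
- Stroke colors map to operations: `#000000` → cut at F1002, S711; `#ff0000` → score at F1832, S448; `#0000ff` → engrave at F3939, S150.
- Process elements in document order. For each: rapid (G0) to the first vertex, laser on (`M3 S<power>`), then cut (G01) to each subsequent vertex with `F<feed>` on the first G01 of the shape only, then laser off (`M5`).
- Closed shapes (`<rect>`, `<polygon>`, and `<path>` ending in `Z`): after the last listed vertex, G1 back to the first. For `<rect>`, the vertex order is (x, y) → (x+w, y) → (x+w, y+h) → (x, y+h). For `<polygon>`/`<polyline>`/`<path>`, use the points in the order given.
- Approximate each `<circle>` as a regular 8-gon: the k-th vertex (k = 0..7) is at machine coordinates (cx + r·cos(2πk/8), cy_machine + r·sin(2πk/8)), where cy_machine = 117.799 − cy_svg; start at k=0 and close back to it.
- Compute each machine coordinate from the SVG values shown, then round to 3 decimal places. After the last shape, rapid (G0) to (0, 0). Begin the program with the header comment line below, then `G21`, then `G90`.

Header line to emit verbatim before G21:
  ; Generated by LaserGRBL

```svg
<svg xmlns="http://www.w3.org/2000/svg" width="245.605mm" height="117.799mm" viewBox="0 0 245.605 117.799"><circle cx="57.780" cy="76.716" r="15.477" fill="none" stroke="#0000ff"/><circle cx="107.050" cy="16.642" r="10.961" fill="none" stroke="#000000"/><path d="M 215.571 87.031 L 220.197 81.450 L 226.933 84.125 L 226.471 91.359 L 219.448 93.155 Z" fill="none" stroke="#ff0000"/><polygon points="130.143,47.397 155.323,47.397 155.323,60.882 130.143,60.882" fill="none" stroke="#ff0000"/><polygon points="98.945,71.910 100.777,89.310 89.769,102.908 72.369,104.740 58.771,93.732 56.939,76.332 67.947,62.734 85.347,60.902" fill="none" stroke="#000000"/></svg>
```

; Generated by LaserGRBL
G21
G90
G0 X73.257 Y41.083
M3 S150
G01 X68.724 Y52.027 F3939
G01 X57.780 Y56.560
G01 X46.836 Y52.027
G01 X42.303 Y41.083
G01 X46.836 Y30.139
G01 X57.780 Y25.606
G01 X68.724 Y30.139
G01 X73.257 Y41.083
M5
G0 X118.011 Y101.157
M3 S711
G01 X114.801 Y108.908 F1002
G01 X107.050 Y112.118
G01 X99.299 Y108.908
G01 X96.089 Y101.157
G01 X99.299 Y93.406
G01 X107.050 Y90.196
G01 X114.801 Y93.406
G01 X118.011 Y101.157
M5
G0 X215.571 Y30.768
M3 S448
G01 X220.197 Y36.349 F1832
G01 X226.933 Y33.674
G01 X226.471 Y26.440
G01 X219.448 Y24.644
G01 X215.571 Y30.768
M5
G0 X130.143 Y70.402
M3 S448
G01 X155.323 Y70.402 F1832
G01 X155.323 Y56.917
G01 X130.143 Y56.917
G01 X130.143 Y70.402
M5
G0 X98.945 Y45.889
M3 S711
G01 X100.777 Y28.489 F1002
G01 X89.769 Y14.891
G01 X72.369 Y13.059
G01 X58.771 Y24.067
G01 X56.939 Y41.467
G01 X67.947 Y55.065
G01 X85.347 Y56.897
G01 X98.945 Y45.889
M5
G0 X0.000 Y0.000

1 u = 1 mm; y_m = 117.799 − y.

[1] `<circle>` circle, #0000ff→engrave S150 F3939: (73.257,41.083) → (68.724,52.027) → (57.780,56.560) → (46.836,52.027) → (42.303,41.083) → (46.836,30.139) → (57.780,25.606) → (68.724,30.139) → (73.257,41.083) (closed)

[2] `<circle>` circle, #000000→cut S711 F1002: (118.011,101.157) → (114.801,108.908) → (107.050,112.118) → (99.299,108.908) → (96.089,101.157) → (99.299,93.406) → (107.050,90.196) → (114.801,93.406) → (118.011,101.157) (closed)

[3] `<path>` regular polygon, #ff0000→score S448 F1832: (215.571,30.768) → (220.197,36.349) → (226.933,33.674) → (226.471,26.440) → (219.448,24.644) → (215.571,30.768) (closed)

[4] `<polygon>` rectangle, #ff0000→score S448 F1832: (130.143,70.402) → (155.323,70.402) → (155.323,56.917) → (130.143,56.917) → (130.143,70.402) (closed)

[5] `<polygon>` regular polygon, #000000→cut S711 F1002: (98.945,45.889) → (100.777,28.489) → (89.769,14.891) → (72.369,13.059) → (58.771,24.067) → (56.939,41.467) → (67.947,55.065) → (85.347,56.897) → (98.945,45.889) (closed)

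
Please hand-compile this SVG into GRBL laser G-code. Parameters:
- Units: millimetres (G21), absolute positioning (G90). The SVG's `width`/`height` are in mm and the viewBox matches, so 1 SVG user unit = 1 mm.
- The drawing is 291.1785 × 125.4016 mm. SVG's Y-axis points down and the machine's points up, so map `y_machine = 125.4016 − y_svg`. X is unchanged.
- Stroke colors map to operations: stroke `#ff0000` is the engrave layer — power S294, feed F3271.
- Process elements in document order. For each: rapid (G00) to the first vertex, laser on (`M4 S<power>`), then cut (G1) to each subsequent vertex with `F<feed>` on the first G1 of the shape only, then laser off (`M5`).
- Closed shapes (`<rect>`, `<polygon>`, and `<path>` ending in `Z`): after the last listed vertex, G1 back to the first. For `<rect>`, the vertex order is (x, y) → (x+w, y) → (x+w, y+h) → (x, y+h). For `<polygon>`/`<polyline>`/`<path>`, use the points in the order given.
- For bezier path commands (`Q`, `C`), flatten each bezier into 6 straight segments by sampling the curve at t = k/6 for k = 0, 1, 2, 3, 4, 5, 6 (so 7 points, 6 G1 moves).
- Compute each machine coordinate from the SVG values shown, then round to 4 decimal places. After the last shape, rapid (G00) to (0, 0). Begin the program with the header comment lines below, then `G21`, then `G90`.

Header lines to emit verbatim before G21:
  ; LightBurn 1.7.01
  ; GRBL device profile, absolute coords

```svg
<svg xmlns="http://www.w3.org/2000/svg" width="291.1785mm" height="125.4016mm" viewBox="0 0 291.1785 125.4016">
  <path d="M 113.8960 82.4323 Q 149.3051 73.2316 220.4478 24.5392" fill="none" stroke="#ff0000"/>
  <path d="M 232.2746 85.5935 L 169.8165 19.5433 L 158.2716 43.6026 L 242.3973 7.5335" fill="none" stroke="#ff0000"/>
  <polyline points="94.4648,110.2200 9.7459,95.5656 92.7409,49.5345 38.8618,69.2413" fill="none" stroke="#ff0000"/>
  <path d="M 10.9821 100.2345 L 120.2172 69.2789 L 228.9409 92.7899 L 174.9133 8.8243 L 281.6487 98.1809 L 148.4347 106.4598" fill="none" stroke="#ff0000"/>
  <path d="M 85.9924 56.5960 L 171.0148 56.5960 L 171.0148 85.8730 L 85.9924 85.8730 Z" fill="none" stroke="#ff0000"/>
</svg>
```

1 u = 1 mm; y_m = 125.4016 − y.

[1] `<path>` quadratic bezier, #ff0000→engrave S294 F3271: (113.8960,42.9693) → (126.6916,47.1332) → (141.4725,53.4911) → (158.2385,62.0429) → (176.9897,72.7888) → (197.7262,85.7286) → (220.4478,100.8624)

[2] `<path>` open polyline, #ff0000→engrave S294 F3271: (232.2746,39.8081) → (169.8165,105.8583) → (158.2716,81.7990) → (242.3973,117.8681)

[3] `<polyline>` open polyline, #ff0000→engrave S294 F3271: (94.4648,15.1816) → (9.7459,29.8360) → (92.7409,75.8671) → (38.8618,56.1603)

[4] `<path>` open polyline, #ff0000→engrave S294 F3271: (10.9821,25.1671) → (120.2172,56.1227) → (228.9409,32.6117) → (174.9133,116.5773) → (281.6487,27.2207) → (148.4347,18.9418)

[5] `<path>` rectangle, #ff0000→engrave S294 F3271: (85.9924,68.8056) → (171.0148,68.8056) → (171.0148,39.5286) → (85.9924,39.5286) → (85.9924,68.8056) (closed)

; LightBurn 1.7.01
; GRBL device profile, absolute coords
G21
G90
G00 X113.8960 Y42.9693
M4 S294
G1 X126.6916 Y47.1332 F3271
G1 X141.4725 Y53.4911
G1 X158.2385 Y62.0429
G1 X176.9897 Y72.7888
G1 X197.7262 Y85.7286
G1 X220.4478 Y100.8624
M5
G00 X232.2746 Y39.8081
M4 S294
G1 X169.8165 Y105.8583 F3271
G1 X158.2716 Y81.7990
G1 X242.3973 Y117.8681
M5
G00 X94.4648 Y15.1816
M4 S294
G1 X9.7459 Y29.8360 F3271
G1 X92.7409 Y75.8671
G1 X38.8618 Y56.1603
M5
G00 X10.9821 Y25.1671
M4 S294
G1 X120.2172 Y56.1227 F3271
G1 X228.9409 Y32.6117
G1 X174.9133 Y116.5773
G1 X281.6487 Y27.2207
G1 X148.4347 Y18.9418
M5
G00 X85.9924 Y68.8056
M4 S294
G1 X171.0148 Y68.8056 F3271
G1 X171.0148 Y39.5286
G1 X85.9924 Y39.5286
G1 X85.9924 Y68.8056
M5
G00 X0.0000 Y0.0000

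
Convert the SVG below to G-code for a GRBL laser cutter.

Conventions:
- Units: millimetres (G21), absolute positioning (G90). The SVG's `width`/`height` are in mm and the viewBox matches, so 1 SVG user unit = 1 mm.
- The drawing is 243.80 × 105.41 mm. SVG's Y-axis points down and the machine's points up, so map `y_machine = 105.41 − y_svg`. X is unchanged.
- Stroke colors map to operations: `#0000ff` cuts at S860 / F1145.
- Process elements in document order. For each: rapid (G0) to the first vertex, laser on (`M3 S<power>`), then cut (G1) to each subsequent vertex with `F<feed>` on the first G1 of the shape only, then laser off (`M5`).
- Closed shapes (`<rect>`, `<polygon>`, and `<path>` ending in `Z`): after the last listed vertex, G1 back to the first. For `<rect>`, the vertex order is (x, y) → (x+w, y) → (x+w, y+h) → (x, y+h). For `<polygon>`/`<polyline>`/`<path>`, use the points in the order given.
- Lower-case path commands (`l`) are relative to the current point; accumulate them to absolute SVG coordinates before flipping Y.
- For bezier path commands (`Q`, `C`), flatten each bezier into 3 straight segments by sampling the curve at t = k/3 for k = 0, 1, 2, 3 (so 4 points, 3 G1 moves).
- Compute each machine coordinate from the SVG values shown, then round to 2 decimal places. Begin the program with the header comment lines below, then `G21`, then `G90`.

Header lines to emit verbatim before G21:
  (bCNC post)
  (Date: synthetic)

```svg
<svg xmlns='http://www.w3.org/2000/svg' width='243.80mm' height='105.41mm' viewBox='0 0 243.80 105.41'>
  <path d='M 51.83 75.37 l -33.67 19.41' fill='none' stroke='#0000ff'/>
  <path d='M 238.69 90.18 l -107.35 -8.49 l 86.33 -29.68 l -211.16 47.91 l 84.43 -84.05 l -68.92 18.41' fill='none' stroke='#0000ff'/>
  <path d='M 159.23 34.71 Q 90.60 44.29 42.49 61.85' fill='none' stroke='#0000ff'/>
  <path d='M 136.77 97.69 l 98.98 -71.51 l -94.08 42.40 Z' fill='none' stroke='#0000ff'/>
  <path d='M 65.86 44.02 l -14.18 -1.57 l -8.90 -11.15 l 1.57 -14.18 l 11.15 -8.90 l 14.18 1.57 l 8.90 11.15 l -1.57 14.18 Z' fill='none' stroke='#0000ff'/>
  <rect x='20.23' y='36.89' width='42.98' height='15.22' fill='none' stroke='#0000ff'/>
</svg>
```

(bCNC post)
(Date: synthetic)
G21
G90
G0 X51.83 Y30.04
M3 S860
G1 X18.16 Y10.63 F1145
M5
G0 X238.69 Y15.23
M3 S860
G1 X131.34 Y23.72 F1145
G1 X217.67 Y53.40
G1 X6.51 Y5.49
G1 X90.94 Y89.54
G1 X22.02 Y71.13
M5
G0 X159.23 Y70.70
M3 S860
G1 X115.76 Y63.43 F1145
G1 X76.84 Y54.38
G1 X42.49 Y43.56
M5
G0 X136.77 Y7.72
M3 S860
G1 X235.75 Y79.23 F1145
G1 X141.67 Y36.83
G1 X136.77 Y7.72
M5
G0 X65.86 Y61.39
M3 S860
G1 X51.68 Y62.96 F1145
G1 X42.78 Y74.11
G1 X44.35 Y88.29
G1 X55.50 Y97.19
G1 X69.68 Y95.62
G1 X78.58 Y84.47
G1 X77.01 Y70.29
G1 X65.86 Y61.39
M5
G0 X20.23 Y68.52
M3 S860
G1 X63.21 Y68.52 F1145
G1 X63.21 Y53.30
G1 X20.23 Y53.30
G1 X20.23 Y68.52
M5

Since the viewBox matches the mm dimensions, user units are millimetres directly. The only transform is the Y-flip y_m = 105.41 − y_svg.

Shape 1 is a line segment drawn with `<path>`. Its stroke #0000ff means cut at S860, F1145. After flipping Y the toolpath is (51.83,30.04) → (18.16,10.63).

Shape 2 is a open polyline drawn with `<path>`. Its stroke #0000ff means cut at S860, F1145. After flipping Y the toolpath is (238.69,15.23) → (131.34,23.72) → (217.67,53.40) → (6.51,5.49) → (90.94,89.54) → (22.02,71.13).

Shape 3 is a quadratic bezier drawn with `<path>`. Its stroke #0000ff means cut at S860, F1145. After flipping Y the toolpath is (159.23,70.70) → (115.76,63.43) → (76.84,54.38) → (42.49,43.56).

Shape 4 is a closed polygon drawn with `<path>`. Its stroke #0000ff means cut at S860, F1145. After flipping Y the toolpath is (136.77,7.72) → (235.75,79.23) → (141.67,36.83) → (136.77,7.72), returning to the start.

Shape 5 is a regular polygon drawn with `<path>`. Its stroke #0000ff means cut at S860, F1145. After flipping Y the toolpath is (65.86,61.39) → (51.68,62.96) → (42.78,74.11) → (44.35,88.29) → (55.50,97.19) → (69.68,95.62) → (78.58,84.47) → (77.01,70.29) → (65.86,61.39), returning to the start.

Shape 6 is a rectangle drawn with `<rect>`. Its stroke #0000ff means cut at S860, F1145. After flipping Y the toolpath is (20.23,68.52) → (63.21,68.52) → (63.21,53.30) → (20.23,53.30) → (20.23,68.52), returning to the start.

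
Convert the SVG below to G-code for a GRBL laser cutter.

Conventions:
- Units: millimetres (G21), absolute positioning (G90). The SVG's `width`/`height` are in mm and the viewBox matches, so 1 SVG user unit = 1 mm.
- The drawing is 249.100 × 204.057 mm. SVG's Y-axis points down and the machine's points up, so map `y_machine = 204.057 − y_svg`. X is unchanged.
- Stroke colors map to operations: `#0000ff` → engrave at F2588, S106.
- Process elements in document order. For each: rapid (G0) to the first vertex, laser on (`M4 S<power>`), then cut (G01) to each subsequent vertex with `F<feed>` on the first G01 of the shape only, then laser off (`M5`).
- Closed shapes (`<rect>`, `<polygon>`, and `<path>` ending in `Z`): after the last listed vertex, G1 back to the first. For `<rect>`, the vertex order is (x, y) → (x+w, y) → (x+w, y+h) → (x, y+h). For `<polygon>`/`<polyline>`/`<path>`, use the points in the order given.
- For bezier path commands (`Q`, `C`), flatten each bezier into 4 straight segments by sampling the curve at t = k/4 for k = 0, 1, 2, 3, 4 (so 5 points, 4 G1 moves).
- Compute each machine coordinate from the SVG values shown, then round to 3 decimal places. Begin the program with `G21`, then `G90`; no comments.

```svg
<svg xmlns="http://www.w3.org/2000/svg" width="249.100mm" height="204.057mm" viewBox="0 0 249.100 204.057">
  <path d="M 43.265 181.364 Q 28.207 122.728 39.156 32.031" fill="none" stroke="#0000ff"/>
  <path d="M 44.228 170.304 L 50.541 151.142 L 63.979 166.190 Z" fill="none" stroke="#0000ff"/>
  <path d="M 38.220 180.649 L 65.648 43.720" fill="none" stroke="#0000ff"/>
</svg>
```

G21
G90
G0 X43.265 Y22.693
M4 S106
G01 X37.361 Y54.015 F2588
G01 X34.709 Y89.344
G01 X35.307 Y128.681
G01 X39.156 Y172.026
M5
G0 X44.228 Y33.753
M4 S106
G01 X50.541 Y52.915 F2588
G01 X63.979 Y37.867
G01 X44.228 Y33.753
M5
G0 X38.220 Y23.408
M4 S106
G01 X65.648 Y160.337 F2588
M5

viewBox `0 0 249.100 204.057` with mm width/height → 1 unit = 1 mm. Flip: y_m = 204.057 − y_svg.

**Shape 1** — `<path>` quadratic bezier, stroke `#0000ff` → engrave (S106, F2588). Control points (SVG): P0=(43.265,181.364), P1=(28.207,122.728), P2=(39.156,32.031); sampled at t=k/4. Machine vertices: (43.265,22.693) → (37.361,54.015) → (34.709,89.344) → (35.307,128.681) → (39.156,172.026). Open path.

**Shape 2** — `<path>` regular polygon, stroke `#0000ff` → engrave (S106, F2588). Machine vertices: (44.228,33.753) → (50.541,52.915) → (63.979,37.867) → (44.228,33.753). Closed: final G1 returns to the first vertex.

**Shape 3** — `<path>` line segment, stroke `#0000ff` → engrave (S106, F2588). Machine vertices: (38.220,23.408) → (65.648,160.337). Open path.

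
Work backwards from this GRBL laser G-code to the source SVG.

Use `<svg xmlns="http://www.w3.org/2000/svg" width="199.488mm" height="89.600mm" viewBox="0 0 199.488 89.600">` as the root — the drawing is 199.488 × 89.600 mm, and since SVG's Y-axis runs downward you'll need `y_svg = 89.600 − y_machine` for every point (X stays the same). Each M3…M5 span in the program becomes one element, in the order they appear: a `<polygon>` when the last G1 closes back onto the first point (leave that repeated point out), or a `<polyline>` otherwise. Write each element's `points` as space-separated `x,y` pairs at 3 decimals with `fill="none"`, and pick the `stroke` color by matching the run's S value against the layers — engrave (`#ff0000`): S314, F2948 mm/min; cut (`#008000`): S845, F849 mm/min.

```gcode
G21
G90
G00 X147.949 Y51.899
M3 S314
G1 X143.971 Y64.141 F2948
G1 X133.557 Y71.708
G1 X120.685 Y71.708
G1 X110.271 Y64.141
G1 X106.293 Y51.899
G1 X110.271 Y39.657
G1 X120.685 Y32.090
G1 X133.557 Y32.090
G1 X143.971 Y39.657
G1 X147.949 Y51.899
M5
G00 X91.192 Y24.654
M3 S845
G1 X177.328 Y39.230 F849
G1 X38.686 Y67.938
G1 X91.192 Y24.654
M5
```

Each laser-on run becomes one SVG element. Flip Y back into SVG space with y_svg = 89.600 − y_machine.

Run 1: S314 ⇒ engrave layer `#ff0000`. The run returns to its start, so emit a `<polygon>` with points (Y-flipped): 147.949,37.701 143.971,25.459 133.557,17.892 120.685,17.892 110.271,25.459 106.293,37.701 110.271,49.943 120.685,57.510 133.557,57.510 143.971,49.943.

Run 2: S845 ⇒ cut layer `#008000`. The run returns to its start, so emit a `<polygon>` with points (Y-flipped): 91.192,64.946 177.328,50.370 38.686,21.662.

<svg xmlns="http://www.w3.org/2000/svg" width="199.488mm" height="89.600mm" viewBox="0 0 199.488 89.600">
  <polygon points="147.949,37.701 143.971,25.459 133.557,17.892 120.685,17.892 110.271,25.459 106.293,37.701 110.271,49.943 120.685,57.510 133.557,57.510 143.971,49.943" fill="none" stroke="#ff0000"/>
  <polygon points="91.192,64.946 177.328,50.370 38.686,21.662" fill="none" stroke="#008000"/>
</svg>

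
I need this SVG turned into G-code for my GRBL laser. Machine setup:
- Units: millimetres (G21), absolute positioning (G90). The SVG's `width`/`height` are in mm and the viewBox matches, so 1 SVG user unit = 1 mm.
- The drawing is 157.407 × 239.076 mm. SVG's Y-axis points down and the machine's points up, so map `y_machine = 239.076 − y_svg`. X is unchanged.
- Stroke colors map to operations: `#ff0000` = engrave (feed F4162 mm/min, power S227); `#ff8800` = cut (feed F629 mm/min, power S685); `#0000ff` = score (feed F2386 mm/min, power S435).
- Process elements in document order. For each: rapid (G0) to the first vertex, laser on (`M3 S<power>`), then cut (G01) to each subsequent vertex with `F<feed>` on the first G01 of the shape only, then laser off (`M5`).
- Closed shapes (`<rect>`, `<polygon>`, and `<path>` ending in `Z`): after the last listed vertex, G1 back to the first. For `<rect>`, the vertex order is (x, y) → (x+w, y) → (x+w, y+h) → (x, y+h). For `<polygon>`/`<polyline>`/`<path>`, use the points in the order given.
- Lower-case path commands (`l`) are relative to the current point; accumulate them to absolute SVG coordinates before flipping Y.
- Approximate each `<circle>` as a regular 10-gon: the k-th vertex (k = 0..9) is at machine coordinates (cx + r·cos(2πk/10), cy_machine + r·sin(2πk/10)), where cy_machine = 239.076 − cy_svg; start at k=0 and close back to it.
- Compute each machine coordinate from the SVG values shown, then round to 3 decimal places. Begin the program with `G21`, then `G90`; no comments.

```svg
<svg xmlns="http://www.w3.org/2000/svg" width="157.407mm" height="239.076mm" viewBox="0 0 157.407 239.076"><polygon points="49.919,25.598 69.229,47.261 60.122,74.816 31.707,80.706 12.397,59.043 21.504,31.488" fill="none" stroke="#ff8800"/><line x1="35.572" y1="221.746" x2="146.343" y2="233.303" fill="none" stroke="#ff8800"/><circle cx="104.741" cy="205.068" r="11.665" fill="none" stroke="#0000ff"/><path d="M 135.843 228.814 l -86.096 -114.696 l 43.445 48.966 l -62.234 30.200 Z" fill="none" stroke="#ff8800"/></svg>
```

G21
G90
G0 X49.919 Y213.478
M3 S685
G01 X69.229 Y191.815 F629
G01 X60.122 Y164.260
G01 X31.707 Y158.370
G01 X12.397 Y180.033
G01 X21.504 Y207.588
G01 X49.919 Y213.478
M5
G0 X35.572 Y17.330
M3 S685
G01 X146.343 Y5.773 F629
M5
G0 X116.406 Y34.008
M3 S435
G01 X114.178 Y40.865 F2386
G01 X108.346 Y45.102
G01 X101.136 Y45.102
G01 X95.304 Y40.865
G01 X93.076 Y34.008
G01 X95.304 Y27.151
G01 X101.136 Y22.914
G01 X108.346 Y22.914
G01 X114.178 Y27.151
G01 X116.406 Y34.008
M5
G0 X135.843 Y10.262
M3 S685
G01 X49.747 Y124.958 F629
G01 X93.192 Y75.992
G01 X30.958 Y45.792
G01 X135.843 Y10.262
M5

viewBox `0 0 157.407 239.076` with mm width/height → 1 unit = 1 mm. Flip: y_m = 239.076 − y_svg.

**Shape 1** — `<polygon>` regular polygon, stroke `#ff8800` → cut (S685, F629). Machine vertices: (49.919,213.478) → (69.229,191.815) → (60.122,164.260) → (31.707,158.370) → (12.397,180.033) → (21.504,207.588) → (49.919,213.478). Closed: final G1 returns to the first vertex.

**Shape 2** — `<line>` line segment, stroke `#ff8800` → cut (S685, F629). Machine vertices: (35.572,17.330) → (146.343,5.773). Open path.

**Shape 3** — `<circle>` circle, stroke `#0000ff` → score (S435, F2386). Machine vertices: (116.406,34.008) → (114.178,40.865) → (108.346,45.102) → (101.136,45.102) → (95.304,40.865) → (93.076,34.008) → (95.304,27.151) → (101.136,22.914) → (108.346,22.914) → (114.178,27.151) → (116.406,34.008). Closed: final G1 returns to the first vertex.

**Shape 4** — `<path>` closed polygon, stroke `#ff8800` → cut (S685, F629). Machine vertices: (135.843,10.262) → (49.747,124.958) → (93.192,75.992) → (30.958,45.792) → (135.843,10.262). Closed: final G1 returns to the first vertex.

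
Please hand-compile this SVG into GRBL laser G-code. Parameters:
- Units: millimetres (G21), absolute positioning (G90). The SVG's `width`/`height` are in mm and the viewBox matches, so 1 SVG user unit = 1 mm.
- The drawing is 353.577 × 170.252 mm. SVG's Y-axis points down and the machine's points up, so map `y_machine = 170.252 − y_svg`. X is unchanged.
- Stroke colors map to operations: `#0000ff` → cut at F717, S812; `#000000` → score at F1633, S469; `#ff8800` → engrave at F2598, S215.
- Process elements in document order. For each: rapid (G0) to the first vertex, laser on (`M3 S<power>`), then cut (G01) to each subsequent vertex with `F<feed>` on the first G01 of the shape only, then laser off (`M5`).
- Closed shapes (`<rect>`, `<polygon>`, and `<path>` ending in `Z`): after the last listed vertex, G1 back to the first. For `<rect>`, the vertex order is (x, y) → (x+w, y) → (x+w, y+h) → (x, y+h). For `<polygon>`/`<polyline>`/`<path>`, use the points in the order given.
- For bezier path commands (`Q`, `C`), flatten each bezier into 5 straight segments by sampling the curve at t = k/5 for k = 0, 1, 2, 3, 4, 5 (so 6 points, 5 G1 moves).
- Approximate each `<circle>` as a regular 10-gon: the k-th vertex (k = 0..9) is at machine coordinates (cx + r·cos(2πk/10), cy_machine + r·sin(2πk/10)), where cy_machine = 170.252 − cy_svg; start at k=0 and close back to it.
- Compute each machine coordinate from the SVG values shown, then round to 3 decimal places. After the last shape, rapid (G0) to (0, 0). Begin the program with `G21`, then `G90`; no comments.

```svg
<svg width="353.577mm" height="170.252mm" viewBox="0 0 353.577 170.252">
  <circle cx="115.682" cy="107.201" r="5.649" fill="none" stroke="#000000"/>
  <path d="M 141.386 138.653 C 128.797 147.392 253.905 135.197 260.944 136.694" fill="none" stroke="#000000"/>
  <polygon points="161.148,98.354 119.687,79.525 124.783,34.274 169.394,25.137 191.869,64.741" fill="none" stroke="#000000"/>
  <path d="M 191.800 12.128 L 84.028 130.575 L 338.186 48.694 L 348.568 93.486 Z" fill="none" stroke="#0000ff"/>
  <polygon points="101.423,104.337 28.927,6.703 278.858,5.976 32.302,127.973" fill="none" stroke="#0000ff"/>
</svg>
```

G21
G90
G0 X121.331 Y63.051
M3 S469
G01 X120.252 Y66.371 F1633
G01 X117.428 Y68.424
G01 X113.936 Y68.424
G01 X111.112 Y66.371
G01 X110.033 Y63.051
G01 X111.112 Y59.731
G01 X113.936 Y57.678
G01 X117.428 Y57.678
G01 X120.252 Y59.731
G01 X121.331 Y63.051
M5
G0 X141.386 Y31.599
M3 S469
G01 X148.310 Y28.591 F1633
G01 X176.005 Y28.944
G01 X212.193 Y30.998
G01 X244.598 Y33.090
G01 X260.944 Y33.558
M5
G0 X161.148 Y71.898
M3 S469
G01 X119.687 Y90.727 F1633
G01 X124.783 Y135.978
G01 X169.394 Y145.115
G01 X191.869 Y105.511
G01 X161.148 Y71.898
M5
G0 X191.800 Y158.124
M3 S812
G01 X84.028 Y39.677 F717
G01 X338.186 Y121.558
G01 X348.568 Y76.766
G01 X191.800 Y158.124
M5
G0 X101.423 Y65.915
M3 S812
G01 X28.927 Y163.549 F717
G01 X278.858 Y164.276
G01 X32.302 Y42.279
G01 X101.423 Y65.915
M5
G0 X0.000 Y0.000

1 u = 1 mm; y_m = 170.252 − y.

[1] `<circle>` circle, #000000→score S469 F1633: (121.331,63.051) → (120.252,66.371) → (117.428,68.424) → (113.936,68.424) → (111.112,66.371) → (110.033,63.051) → (111.112,59.731) → (113.936,57.678) → (117.428,57.678) → (120.252,59.731) → (121.331,63.051) (closed)

[2] `<path>` cubic bezier, #000000→score S469 F1633: (141.386,31.599) → (148.310,28.591) → (176.005,28.944) → (212.193,30.998) → (244.598,33.090) → (260.944,33.558)

[3] `<polygon>` regular polygon, #000000→score S469 F1633: (161.148,71.898) → (119.687,90.727) → (124.783,135.978) → (169.394,145.115) → (191.869,105.511) → (161.148,71.898) (closed)

[4] `<path>` closed polygon, #0000ff→cut S812 F717: (191.800,158.124) → (84.028,39.677) → (338.186,121.558) → (348.568,76.766) → (191.800,158.124) (closed)

[5] `<polygon>` closed polygon, #0000ff→cut S812 F717: (101.423,65.915) → (28.927,163.549) → (278.858,164.276) → (32.302,42.279) → (101.423,65.915) (closed)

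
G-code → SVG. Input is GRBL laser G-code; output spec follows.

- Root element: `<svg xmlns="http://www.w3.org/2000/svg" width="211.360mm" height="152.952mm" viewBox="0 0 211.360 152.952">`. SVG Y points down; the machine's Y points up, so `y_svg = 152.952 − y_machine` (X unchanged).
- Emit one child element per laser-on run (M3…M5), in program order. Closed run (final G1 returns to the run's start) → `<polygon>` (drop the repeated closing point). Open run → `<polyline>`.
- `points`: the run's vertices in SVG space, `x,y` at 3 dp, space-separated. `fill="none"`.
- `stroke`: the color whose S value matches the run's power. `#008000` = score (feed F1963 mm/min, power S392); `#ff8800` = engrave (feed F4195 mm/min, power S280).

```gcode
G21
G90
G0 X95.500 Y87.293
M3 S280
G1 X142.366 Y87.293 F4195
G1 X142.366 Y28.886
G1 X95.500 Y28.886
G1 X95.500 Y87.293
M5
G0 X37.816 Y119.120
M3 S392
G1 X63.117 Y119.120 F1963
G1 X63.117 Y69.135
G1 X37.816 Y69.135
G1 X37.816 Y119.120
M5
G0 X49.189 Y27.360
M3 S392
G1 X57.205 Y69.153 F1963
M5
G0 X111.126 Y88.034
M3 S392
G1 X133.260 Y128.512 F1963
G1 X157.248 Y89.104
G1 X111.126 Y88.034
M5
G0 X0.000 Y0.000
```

<svg xmlns="http://www.w3.org/2000/svg" width="211.360mm" height="152.952mm" viewBox="0 0 211.360 152.952">
  <polygon points="95.500,65.659 142.366,65.659 142.366,124.066 95.500,124.066" fill="none" stroke="#ff8800"/>
  <polygon points="37.816,33.832 63.117,33.832 63.117,83.817 37.816,83.817" fill="none" stroke="#008000"/>
  <polyline points="49.189,125.592 57.205,83.799" fill="none" stroke="#008000"/>
  <polygon points="111.126,64.918 133.260,24.440 157.248,63.848" fill="none" stroke="#008000"/>
</svg>

Each laser-on run becomes one SVG element. Flip Y back into SVG space with y_svg = 152.952 − y_machine.

Run 1: the run's S280 means `#ff8800` (engrave). The run returns to its start, so emit a `<polygon>` with points (Y-flipped): 95.500,65.659 142.366,65.659 142.366,124.066 95.500,124.066.

Run 2: S392 ⇒ score layer `#008000`. The run returns to its start, so emit a `<polygon>` with points (Y-flipped): 37.816,33.832 63.117,33.832 63.117,83.817 37.816,83.817.

Run 3: S392 ⇒ score layer `#008000`. The run is open, so emit a `<polyline>` with points (Y-flipped): 49.189,125.592 57.205,83.799.

Run 4: S392 ⇒ score layer `#008000`. The run returns to its start, so emit a `<polygon>` with points (Y-flipped): 111.126,64.918 133.260,24.440 157.248,63.848.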